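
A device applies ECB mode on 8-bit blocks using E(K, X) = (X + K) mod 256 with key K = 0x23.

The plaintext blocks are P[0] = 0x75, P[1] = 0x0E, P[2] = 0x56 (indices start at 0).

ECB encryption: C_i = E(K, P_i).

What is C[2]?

C[2] = 0x79

C[2]: E(K, 0x56) = 0x79.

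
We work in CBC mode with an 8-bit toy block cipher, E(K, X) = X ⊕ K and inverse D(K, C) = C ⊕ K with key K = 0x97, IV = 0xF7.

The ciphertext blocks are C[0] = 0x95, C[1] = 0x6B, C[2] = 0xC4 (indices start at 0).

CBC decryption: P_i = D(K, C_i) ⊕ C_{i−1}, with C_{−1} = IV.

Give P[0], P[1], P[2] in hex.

P[0] = 0xF5, P[1] = 0x69, P[2] = 0x38

P[0]: D(K, 0x95) = 0x02; 0x02 ⊕ 0xF7 = 0xF5.
P[1]: D(K, 0x6B) = 0xFC; 0xFC ⊕ 0x95 = 0x69.
P[2]: D(K, 0xC4) = 0x53; 0x53 ⊕ 0x6B = 0x38.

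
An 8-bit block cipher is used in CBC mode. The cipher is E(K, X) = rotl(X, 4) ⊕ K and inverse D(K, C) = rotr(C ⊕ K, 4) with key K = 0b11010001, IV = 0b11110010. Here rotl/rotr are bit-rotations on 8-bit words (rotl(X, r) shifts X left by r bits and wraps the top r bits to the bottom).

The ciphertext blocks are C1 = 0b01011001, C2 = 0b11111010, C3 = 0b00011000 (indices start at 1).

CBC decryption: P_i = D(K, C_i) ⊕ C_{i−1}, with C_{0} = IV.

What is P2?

P2: D(K, 0b11111010) = 0b10110010; 0b10110010 ⊕ 0b01011001 = 0b11101011.

P2 = 0b11101011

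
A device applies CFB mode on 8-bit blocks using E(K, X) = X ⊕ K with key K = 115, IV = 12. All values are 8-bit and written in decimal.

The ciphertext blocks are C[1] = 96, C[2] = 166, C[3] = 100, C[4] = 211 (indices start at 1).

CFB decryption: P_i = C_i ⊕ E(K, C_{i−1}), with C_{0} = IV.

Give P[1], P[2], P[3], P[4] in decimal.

P[1]: E(K, 12) = 127; 96 ⊕ 127 = 31.
P[2]: E(K, 96) = 19; 166 ⊕ 19 = 181.
P[3]: E(K, 166) = 213; 100 ⊕ 213 = 177.
P[4]: E(K, 100) = 23; 211 ⊕ 23 = 196.

P[1] = 31, P[2] = 181, P[3] = 177, P[4] = 196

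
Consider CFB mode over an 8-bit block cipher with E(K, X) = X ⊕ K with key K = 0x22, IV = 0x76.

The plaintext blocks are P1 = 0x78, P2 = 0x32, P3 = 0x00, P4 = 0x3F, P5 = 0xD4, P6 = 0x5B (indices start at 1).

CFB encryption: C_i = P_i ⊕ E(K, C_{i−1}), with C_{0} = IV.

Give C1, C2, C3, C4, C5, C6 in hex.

C1: E(K, 0x76) = 0x54; 0x78 ⊕ 0x54 = 0x2C.
C2: E(K, 0x2C) = 0x0E; 0x32 ⊕ 0x0E = 0x3C.
C3: E(K, 0x3C) = 0x1E; 0x00 ⊕ 0x1E = 0x1E.
C4: E(K, 0x1E) = 0x3C; 0x3F ⊕ 0x3C = 0x03.
C5: E(K, 0x03) = 0x21; 0xD4 ⊕ 0x21 = 0xF5.
C6: E(K, 0xF5) = 0xD7; 0x5B ⊕ 0xD7 = 0x8C.

C1 = 0x2C, C2 = 0x3C, C3 = 0x1E, C4 = 0x03, C5 = 0xF5, C6 = 0x8C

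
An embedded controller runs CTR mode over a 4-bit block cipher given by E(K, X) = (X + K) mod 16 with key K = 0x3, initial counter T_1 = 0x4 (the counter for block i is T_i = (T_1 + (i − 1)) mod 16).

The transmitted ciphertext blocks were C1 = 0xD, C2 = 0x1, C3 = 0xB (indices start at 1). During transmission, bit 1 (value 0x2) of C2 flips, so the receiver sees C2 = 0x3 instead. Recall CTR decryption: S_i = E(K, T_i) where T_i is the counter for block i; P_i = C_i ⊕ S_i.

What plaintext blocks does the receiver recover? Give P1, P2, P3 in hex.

Only C2 changed, to 0x3. In CTR, a change in C_i flips the same bit in P_i only; the keystream is unaffected. Decrypting the received ciphertext:
P1: T = 0x4, S = E(K, T) = 0x7; 0xD ⊕ 0x7 = 0xA.
P2: T = 0x5, S = E(K, T) = 0x8; 0x3 ⊕ 0x8 = 0xB.
P3: T = 0x6, S = E(K, T) = 0x9; 0xB ⊕ 0x9 = 0x2.
Blocks that differ from the original plaintext: P2.

P1 = 0xA, P2 = 0xB, P3 = 0x2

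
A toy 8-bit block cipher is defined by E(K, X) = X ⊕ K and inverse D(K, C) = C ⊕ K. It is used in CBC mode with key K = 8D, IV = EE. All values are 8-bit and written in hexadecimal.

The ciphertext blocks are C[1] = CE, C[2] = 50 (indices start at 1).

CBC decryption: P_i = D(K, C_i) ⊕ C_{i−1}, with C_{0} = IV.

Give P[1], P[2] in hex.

P[1] = AD, P[2] = 13

P[1]: D(K, CE) = 43; 43 ⊕ EE = AD.
P[2]: D(K, 50) = DD; DD ⊕ CE = 13.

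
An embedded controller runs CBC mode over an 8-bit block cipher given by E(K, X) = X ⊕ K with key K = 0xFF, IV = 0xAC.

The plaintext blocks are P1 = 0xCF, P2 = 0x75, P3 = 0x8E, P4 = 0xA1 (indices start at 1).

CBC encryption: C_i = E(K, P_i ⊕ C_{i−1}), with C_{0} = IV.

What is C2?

C2 = 0x16

C1: P1 ⊕ 0xAC = 0x63; E(K, 0x63) = 0x9C.
C2: P2 ⊕ 0x9C = 0xE9; E(K, 0xE9) = 0x16.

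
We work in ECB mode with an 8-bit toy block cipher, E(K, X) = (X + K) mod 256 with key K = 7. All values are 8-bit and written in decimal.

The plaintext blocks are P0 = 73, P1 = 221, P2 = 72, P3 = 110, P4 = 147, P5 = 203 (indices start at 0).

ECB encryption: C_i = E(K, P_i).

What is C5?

C5 = 210

C5: E(K, 203) = 210.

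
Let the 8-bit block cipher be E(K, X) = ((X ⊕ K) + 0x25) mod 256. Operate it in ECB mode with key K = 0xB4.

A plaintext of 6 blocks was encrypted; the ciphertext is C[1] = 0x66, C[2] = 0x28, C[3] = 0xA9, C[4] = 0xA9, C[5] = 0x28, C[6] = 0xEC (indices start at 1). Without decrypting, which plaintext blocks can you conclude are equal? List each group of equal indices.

ECB encrypts each block independently with the same key, so equal ciphertext blocks imply equal plaintext blocks.
C[2] = C[5] = 0x28, so P[2] = P[5].
C[3] = C[4] = 0xA9, so P[3] = P[4].

P[2] = P[5]; P[3] = P[4]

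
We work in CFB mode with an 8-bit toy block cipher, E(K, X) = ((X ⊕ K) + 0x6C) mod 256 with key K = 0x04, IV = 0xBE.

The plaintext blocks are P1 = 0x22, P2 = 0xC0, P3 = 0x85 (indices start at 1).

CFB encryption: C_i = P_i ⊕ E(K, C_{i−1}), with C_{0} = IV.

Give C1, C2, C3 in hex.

C1 = 0x04, C2 = 0xAC, C3 = 0x91

C1: E(K, 0xBE) = 0x26; 0x22 ⊕ 0x26 = 0x04.
C2: E(K, 0x04) = 0x6C; 0xC0 ⊕ 0x6C = 0xAC.
C3: E(K, 0xAC) = 0x14; 0x85 ⊕ 0x14 = 0x91.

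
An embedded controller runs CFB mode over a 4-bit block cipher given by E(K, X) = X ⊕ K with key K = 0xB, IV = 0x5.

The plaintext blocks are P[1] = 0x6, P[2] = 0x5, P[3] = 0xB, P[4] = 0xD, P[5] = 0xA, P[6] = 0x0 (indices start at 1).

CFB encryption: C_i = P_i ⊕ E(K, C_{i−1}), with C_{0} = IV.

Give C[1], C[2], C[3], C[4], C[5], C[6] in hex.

C[1]: E(K, 0x5) = 0xE; 0x6 ⊕ 0xE = 0x8.
C[2]: E(K, 0x8) = 0x3; 0x5 ⊕ 0x3 = 0x6.
C[3]: E(K, 0x6) = 0xD; 0xB ⊕ 0xD = 0x6.
C[4]: E(K, 0x6) = 0xD; 0xD ⊕ 0xD = 0x0.
C[5]: E(K, 0x0) = 0xB; 0xA ⊕ 0xB = 0x1.
C[6]: E(K, 0x1) = 0xA; 0x0 ⊕ 0xA = 0xA.

C[1] = 0x8, C[2] = 0x6, C[3] = 0x6, C[4] = 0x0, C[5] = 0x1, C[6] = 0xA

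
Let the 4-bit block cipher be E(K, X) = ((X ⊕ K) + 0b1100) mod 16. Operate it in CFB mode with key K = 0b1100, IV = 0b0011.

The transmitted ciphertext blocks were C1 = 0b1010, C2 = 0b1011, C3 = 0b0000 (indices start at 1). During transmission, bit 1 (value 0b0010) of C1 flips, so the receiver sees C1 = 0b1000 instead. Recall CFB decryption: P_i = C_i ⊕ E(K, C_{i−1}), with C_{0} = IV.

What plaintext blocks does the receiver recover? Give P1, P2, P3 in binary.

Only C1 changed, to 0b1000. In CFB, a change in C_i flips the same bit in P_i and garbles P_{i+1}. Decrypting the received ciphertext:
P1: E(K, 0b0011) = 0b1011; 0b1000 ⊕ 0b1011 = 0b0011.
P2: E(K, 0b1000) = 0b0000; 0b1011 ⊕ 0b0000 = 0b1011.
P3: E(K, 0b1011) = 0b0011; 0b0000 ⊕ 0b0011 = 0b0011.
Blocks that differ from the original plaintext: P1, P2.

P1 = 0b0011, P2 = 0b1011, P3 = 0b0011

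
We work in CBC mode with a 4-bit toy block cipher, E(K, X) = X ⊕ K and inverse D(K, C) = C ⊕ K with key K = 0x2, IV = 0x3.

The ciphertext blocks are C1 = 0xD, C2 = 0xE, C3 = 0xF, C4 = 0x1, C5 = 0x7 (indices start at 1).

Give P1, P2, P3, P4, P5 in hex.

P1 = 0xC, P2 = 0x1, P3 = 0x3, P4 = 0xC, P5 = 0x4

CBC decryption: P_i = D(K, C_i) ⊕ C_{i−1}, with C_{0} = IV.
P1: D(K, 0xD) = 0xF; 0xF ⊕ 0x3 = 0xC.
P2: D(K, 0xE) = 0xC; 0xC ⊕ 0xD = 0x1.
P3: D(K, 0xF) = 0xD; 0xD ⊕ 0xE = 0x3.
P4: D(K, 0x1) = 0x3; 0x3 ⊕ 0xF = 0xC.
P5: D(K, 0x7) = 0x5; 0x5 ⊕ 0x1 = 0x4.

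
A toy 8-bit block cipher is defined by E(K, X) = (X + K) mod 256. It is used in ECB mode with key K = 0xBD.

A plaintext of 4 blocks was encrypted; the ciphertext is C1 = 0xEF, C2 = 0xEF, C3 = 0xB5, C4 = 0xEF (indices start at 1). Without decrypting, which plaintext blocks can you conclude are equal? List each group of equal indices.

ECB encrypts each block independently with the same key, so equal ciphertext blocks imply equal plaintext blocks.
C1 = C2 = C4 = 0xEF, so P1 = P2 = P4.

P1 = P2 = P4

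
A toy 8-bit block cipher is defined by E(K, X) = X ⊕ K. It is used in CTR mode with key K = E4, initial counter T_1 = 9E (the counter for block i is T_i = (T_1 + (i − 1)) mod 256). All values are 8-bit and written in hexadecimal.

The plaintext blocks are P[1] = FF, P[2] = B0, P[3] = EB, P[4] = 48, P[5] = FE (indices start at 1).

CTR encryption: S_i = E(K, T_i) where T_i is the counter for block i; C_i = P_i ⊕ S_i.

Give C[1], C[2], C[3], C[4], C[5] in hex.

C[1] = 85, C[2] = CB, C[3] = AF, C[4] = 0D, C[5] = B8

C[1]: T = 9E, S = E(K, T) = 7A; FF ⊕ 7A = 85.
C[2]: T = 9F, S = E(K, T) = 7B; B0 ⊕ 7B = CB.
C[3]: T = A0, S = E(K, T) = 44; EB ⊕ 44 = AF.
C[4]: T = A1, S = E(K, T) = 45; 48 ⊕ 45 = 0D.
C[5]: T = A2, S = E(K, T) = 46; FE ⊕ 46 = B8.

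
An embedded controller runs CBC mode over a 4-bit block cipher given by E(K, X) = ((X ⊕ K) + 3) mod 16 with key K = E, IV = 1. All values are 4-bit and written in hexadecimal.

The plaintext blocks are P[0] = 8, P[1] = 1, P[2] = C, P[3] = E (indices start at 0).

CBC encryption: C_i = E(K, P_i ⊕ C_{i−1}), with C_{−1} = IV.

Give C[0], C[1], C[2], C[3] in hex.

C[0] = A, C[1] = 8, C[2] = D, C[3] = 0

C[0]: P[0] ⊕ 1 = 9; E(K, 9) = A.
C[1]: P[1] ⊕ A = B; E(K, B) = 8.
C[2]: P[2] ⊕ 8 = 4; E(K, 4) = D.
C[3]: P[3] ⊕ D = 3; E(K, 3) = 0.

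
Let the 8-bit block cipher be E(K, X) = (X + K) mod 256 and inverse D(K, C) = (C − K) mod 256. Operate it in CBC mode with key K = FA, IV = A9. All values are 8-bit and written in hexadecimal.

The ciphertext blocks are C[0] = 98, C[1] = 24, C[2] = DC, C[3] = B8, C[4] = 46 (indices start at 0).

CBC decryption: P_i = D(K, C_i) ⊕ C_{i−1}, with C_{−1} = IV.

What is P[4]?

P[4] = F4

P[4]: D(K, 46) = 4C; 4C ⊕ B8 = F4.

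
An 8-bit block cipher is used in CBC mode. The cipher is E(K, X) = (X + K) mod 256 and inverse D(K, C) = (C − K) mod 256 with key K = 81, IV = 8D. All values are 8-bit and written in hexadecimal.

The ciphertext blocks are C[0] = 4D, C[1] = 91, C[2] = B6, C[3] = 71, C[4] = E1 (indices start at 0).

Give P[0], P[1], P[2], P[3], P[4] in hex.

P[0] = 41, P[1] = 5D, P[2] = A4, P[3] = 46, P[4] = 11

CBC decryption: P_i = D(K, C_i) ⊕ C_{i−1}, with C_{−1} = IV.
P[0]: D(K, 4D) = CC; CC ⊕ 8D = 41.
P[1]: D(K, 91) = 10; 10 ⊕ 4D = 5D.
P[2]: D(K, B6) = 35; 35 ⊕ 91 = A4.
P[3]: D(K, 71) = F0; F0 ⊕ B6 = 46.
P[4]: D(K, E1) = 60; 60 ⊕ 71 = 11.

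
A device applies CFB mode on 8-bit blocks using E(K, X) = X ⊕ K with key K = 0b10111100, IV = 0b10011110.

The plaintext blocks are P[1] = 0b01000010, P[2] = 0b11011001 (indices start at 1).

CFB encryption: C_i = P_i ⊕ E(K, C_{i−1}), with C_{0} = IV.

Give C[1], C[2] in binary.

C[1] = 0b01100000, C[2] = 0b00000101

C[1]: E(K, 0b10011110) = 0b00100010; 0b01000010 ⊕ 0b00100010 = 0b01100000.
C[2]: E(K, 0b01100000) = 0b11011100; 0b11011001 ⊕ 0b11011100 = 0b00000101.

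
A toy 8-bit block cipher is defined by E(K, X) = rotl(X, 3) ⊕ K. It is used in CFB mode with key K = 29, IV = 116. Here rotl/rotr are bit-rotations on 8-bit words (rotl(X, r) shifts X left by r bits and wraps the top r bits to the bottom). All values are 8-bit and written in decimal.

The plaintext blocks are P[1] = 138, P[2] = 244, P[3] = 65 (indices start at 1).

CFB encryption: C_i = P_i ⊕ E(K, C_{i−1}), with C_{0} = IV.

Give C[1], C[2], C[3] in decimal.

C[1] = 52, C[2] = 72, C[3] = 30

C[1]: E(K, 116) = 190; 138 ⊕ 190 = 52.
C[2]: E(K, 52) = 188; 244 ⊕ 188 = 72.
C[3]: E(K, 72) = 95; 65 ⊕ 95 = 30.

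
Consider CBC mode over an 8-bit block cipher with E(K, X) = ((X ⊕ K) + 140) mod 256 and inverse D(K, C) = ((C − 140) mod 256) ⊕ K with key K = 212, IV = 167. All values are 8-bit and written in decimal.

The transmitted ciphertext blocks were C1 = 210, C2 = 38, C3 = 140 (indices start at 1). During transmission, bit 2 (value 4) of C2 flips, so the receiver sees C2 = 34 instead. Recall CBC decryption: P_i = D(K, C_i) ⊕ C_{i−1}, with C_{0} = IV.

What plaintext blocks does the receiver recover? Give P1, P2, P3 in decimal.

Only C2 changed, to 34. In CBC, a change in C_i garbles P_i and flips the same bit in P_{i+1}. Decrypting the received ciphertext:
P1: D(K, 210) = 146; 146 ⊕ 167 = 53.
P2: D(K, 34) = 66; 66 ⊕ 210 = 144.
P3: D(K, 140) = 212; 212 ⊕ 34 = 246.
Blocks that differ from the original plaintext: P2, P3.

P1 = 53, P2 = 144, P3 = 246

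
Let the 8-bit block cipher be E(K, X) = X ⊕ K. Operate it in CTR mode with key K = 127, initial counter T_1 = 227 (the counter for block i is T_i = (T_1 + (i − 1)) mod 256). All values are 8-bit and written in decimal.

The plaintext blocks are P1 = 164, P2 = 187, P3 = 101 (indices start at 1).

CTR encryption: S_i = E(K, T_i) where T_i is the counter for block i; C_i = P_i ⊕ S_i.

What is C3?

C1: T = 227, S = E(K, T) = 156; 164 ⊕ 156 = 56.
C2: T = 228, S = E(K, T) = 155; 187 ⊕ 155 = 32.
C3: T = 229, S = E(K, T) = 154; 101 ⊕ 154 = 255.

C3 = 255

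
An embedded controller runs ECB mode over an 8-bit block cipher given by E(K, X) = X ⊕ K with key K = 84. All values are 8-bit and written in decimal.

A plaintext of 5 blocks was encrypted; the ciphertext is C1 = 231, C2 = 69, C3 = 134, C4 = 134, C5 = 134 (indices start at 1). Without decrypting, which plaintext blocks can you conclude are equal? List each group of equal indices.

P3 = P4 = P5

ECB encrypts each block independently with the same key, so equal ciphertext blocks imply equal plaintext blocks.
C3 = C4 = C5 = 134, so P3 = P4 = P5.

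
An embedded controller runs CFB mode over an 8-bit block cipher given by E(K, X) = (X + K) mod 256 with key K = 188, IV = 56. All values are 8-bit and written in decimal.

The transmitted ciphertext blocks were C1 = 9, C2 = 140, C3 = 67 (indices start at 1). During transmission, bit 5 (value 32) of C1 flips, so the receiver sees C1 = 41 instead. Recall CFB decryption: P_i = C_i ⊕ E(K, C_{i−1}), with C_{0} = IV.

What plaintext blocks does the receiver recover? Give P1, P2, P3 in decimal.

Only C1 changed, to 41. In CFB, a change in C_i flips the same bit in P_i and garbles P_{i+1}. Decrypting the received ciphertext:
P1: E(K, 56) = 244; 41 ⊕ 244 = 221.
P2: E(K, 41) = 229; 140 ⊕ 229 = 105.
P3: E(K, 140) = 72; 67 ⊕ 72 = 11.
Blocks that differ from the original plaintext: P1, P2.

P1 = 221, P2 = 105, P3 = 11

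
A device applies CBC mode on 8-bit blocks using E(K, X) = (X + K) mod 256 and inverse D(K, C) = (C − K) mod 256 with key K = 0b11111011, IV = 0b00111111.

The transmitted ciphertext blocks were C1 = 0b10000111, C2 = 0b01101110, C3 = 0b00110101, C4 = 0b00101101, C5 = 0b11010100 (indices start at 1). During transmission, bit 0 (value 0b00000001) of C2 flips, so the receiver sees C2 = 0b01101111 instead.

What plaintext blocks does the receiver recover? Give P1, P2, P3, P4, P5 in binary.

P1 = 0b10110011, P2 = 0b11110011, P3 = 0b01010101, P4 = 0b00000111, P5 = 0b11110100

CBC decryption: P_i = D(K, C_i) ⊕ C_{i−1}, with C_{0} = IV.
Only C2 changed, to 0b01101111. In CBC, a change in C_i garbles P_i and flips the same bit in P_{i+1}. Decrypting the received ciphertext:
P1: D(K, 0b10000111) = 0b10001100; 0b10001100 ⊕ 0b00111111 = 0b10110011.
P2: D(K, 0b01101111) = 0b01110100; 0b01110100 ⊕ 0b10000111 = 0b11110011.
P3: D(K, 0b00110101) = 0b00111010; 0b00111010 ⊕ 0b01101111 = 0b01010101.
P4: D(K, 0b00101101) = 0b00110010; 0b00110010 ⊕ 0b00110101 = 0b00000111.
P5: D(K, 0b11010100) = 0b11011001; 0b11011001 ⊕ 0b00101101 = 0b11110100.
Blocks that differ from the original plaintext: P2, P3.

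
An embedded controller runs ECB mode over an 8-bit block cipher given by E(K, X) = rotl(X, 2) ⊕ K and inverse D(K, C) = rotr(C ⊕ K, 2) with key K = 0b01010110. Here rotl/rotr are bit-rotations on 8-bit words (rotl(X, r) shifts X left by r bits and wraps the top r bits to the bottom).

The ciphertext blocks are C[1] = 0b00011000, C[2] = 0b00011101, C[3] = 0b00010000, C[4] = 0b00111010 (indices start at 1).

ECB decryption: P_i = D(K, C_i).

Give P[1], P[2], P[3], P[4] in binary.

P[1]: D(K, 0b00011000) = 0b10010011.
P[2]: D(K, 0b00011101) = 0b11010010.
P[3]: D(K, 0b00010000) = 0b10010001.
P[4]: D(K, 0b00111010) = 0b00011011.

P[1] = 0b10010011, P[2] = 0b11010010, P[3] = 0b10010001, P[4] = 0b00011011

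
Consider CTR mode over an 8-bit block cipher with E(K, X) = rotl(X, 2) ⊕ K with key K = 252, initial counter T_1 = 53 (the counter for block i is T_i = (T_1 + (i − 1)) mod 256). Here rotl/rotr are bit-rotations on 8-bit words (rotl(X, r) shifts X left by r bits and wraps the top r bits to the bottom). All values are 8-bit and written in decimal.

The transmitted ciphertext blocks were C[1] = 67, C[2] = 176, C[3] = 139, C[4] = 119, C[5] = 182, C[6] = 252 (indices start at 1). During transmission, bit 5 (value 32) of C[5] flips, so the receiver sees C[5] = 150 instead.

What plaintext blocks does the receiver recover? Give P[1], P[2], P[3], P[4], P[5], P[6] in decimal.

P[1] = 107, P[2] = 148, P[3] = 171, P[4] = 107, P[5] = 142, P[6] = 232

CTR decryption: S_i = E(K, T_i) where T_i is the counter for block i; P_i = C_i ⊕ S_i.
Only C[5] changed, to 150. In CTR, a change in C_i flips the same bit in P_i only; the keystream is unaffected. Decrypting the received ciphertext:
P[1]: T = 53, S = E(K, T) = 40; 67 ⊕ 40 = 107.
P[2]: T = 54, S = E(K, T) = 36; 176 ⊕ 36 = 148.
P[3]: T = 55, S = E(K, T) = 32; 139 ⊕ 32 = 171.
P[4]: T = 56, S = E(K, T) = 28; 119 ⊕ 28 = 107.
P[5]: T = 57, S = E(K, T) = 24; 150 ⊕ 24 = 142.
P[6]: T = 58, S = E(K, T) = 20; 252 ⊕ 20 = 232.
Blocks that differ from the original plaintext: P[5].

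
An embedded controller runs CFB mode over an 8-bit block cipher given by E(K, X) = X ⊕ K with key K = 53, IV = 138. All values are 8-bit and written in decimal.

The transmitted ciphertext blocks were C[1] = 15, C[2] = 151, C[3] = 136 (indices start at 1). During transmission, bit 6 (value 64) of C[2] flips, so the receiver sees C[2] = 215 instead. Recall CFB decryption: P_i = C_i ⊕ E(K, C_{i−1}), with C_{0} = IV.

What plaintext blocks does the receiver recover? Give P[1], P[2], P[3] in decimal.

Only C[2] changed, to 215. In CFB, a change in C_i flips the same bit in P_i and garbles P_{i+1}. Decrypting the received ciphertext:
P[1]: E(K, 138) = 191; 15 ⊕ 191 = 176.
P[2]: E(K, 15) = 58; 215 ⊕ 58 = 237.
P[3]: E(K, 215) = 226; 136 ⊕ 226 = 106.
Blocks that differ from the original plaintext: P[2], P[3].

P[1] = 176, P[2] = 237, P[3] = 106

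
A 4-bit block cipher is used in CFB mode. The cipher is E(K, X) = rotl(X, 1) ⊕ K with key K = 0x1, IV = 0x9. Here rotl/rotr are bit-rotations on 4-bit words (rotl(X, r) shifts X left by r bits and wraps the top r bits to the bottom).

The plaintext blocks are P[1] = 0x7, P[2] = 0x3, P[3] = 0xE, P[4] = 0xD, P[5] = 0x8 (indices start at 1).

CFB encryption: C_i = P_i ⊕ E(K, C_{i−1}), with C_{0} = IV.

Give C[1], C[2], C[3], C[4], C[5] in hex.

C[1] = 0x5, C[2] = 0x8, C[3] = 0xE, C[4] = 0x1, C[5] = 0xB

C[1]: E(K, 0x9) = 0x2; 0x7 ⊕ 0x2 = 0x5.
C[2]: E(K, 0x5) = 0xB; 0x3 ⊕ 0xB = 0x8.
C[3]: E(K, 0x8) = 0x0; 0xE ⊕ 0x0 = 0xE.
C[4]: E(K, 0xE) = 0xC; 0xD ⊕ 0xC = 0x1.
C[5]: E(K, 0x1) = 0x3; 0x8 ⊕ 0x3 = 0xB.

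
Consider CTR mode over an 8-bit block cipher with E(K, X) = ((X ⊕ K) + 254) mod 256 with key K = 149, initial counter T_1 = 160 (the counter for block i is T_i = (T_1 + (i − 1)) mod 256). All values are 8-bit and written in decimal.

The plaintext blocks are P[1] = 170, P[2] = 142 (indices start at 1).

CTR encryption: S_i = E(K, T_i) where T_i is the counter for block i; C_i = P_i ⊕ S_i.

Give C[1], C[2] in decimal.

C[1]: T = 160, S = E(K, T) = 51; 170 ⊕ 51 = 153.
C[2]: T = 161, S = E(K, T) = 50; 142 ⊕ 50 = 188.

C[1] = 153, C[2] = 188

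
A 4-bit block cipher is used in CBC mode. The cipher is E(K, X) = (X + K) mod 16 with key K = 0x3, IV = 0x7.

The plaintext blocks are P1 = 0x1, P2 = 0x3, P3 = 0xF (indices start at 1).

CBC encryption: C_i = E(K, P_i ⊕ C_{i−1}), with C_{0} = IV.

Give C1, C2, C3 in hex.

C1: P1 ⊕ 0x7 = 0x6; E(K, 0x6) = 0x9.
C2: P2 ⊕ 0x9 = 0xA; E(K, 0xA) = 0xD.
C3: P3 ⊕ 0xD = 0x2; E(K, 0x2) = 0x5.

C1 = 0x9, C2 = 0xD, C3 = 0x5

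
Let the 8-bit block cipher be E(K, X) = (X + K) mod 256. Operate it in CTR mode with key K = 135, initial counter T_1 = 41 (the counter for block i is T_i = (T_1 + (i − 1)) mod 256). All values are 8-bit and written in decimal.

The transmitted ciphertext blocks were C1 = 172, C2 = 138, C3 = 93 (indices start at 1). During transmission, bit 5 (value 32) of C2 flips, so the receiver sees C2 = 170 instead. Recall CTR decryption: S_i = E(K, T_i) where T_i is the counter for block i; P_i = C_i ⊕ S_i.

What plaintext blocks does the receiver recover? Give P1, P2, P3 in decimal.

Only C2 changed, to 170. In CTR, a change in C_i flips the same bit in P_i only; the keystream is unaffected. Decrypting the received ciphertext:
P1: T = 41, S = E(K, T) = 176; 172 ⊕ 176 = 28.
P2: T = 42, S = E(K, T) = 177; 170 ⊕ 177 = 27.
P3: T = 43, S = E(K, T) = 178; 93 ⊕ 178 = 239.
Blocks that differ from the original plaintext: P2.

P1 = 28, P2 = 27, P3 = 239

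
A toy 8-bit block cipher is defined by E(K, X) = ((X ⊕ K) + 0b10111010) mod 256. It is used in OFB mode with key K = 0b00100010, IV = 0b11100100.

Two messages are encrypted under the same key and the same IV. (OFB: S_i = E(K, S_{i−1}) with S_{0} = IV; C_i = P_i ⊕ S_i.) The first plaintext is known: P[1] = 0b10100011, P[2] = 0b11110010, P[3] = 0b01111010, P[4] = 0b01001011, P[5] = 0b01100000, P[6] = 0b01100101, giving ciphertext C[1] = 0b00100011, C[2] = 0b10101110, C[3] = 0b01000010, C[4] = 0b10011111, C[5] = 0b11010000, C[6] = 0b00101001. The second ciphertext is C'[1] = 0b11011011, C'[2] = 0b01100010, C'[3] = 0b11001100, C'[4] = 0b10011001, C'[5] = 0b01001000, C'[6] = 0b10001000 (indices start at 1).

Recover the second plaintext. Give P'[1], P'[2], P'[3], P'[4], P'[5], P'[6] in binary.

In OFB with a reused IV, both messages share the same keystream S_i, so C_i ⊕ C'_i = P_i ⊕ P'_i and thus P'_i = P_i ⊕ C_i ⊕ C'_i.
P'[1]: 0b10100011 ⊕ 0b00100011 ⊕ 0b11011011 = 0b01011011.
P'[2]: 0b11110010 ⊕ 0b10101110 ⊕ 0b01100010 = 0b00111110.
P'[3]: 0b01111010 ⊕ 0b01000010 ⊕ 0b11001100 = 0b11110100.
P'[4]: 0b01001011 ⊕ 0b10011111 ⊕ 0b10011001 = 0b01001101.
P'[5]: 0b01100000 ⊕ 0b11010000 ⊕ 0b01001000 = 0b11111000.
P'[6]: 0b01100101 ⊕ 0b00101001 ⊕ 0b10001000 = 0b11000100.

P'[1] = 0b01011011, P'[2] = 0b00111110, P'[3] = 0b11110100, P'[4] = 0b01001101, P'[5] = 0b11111000, P'[6] = 0b11000100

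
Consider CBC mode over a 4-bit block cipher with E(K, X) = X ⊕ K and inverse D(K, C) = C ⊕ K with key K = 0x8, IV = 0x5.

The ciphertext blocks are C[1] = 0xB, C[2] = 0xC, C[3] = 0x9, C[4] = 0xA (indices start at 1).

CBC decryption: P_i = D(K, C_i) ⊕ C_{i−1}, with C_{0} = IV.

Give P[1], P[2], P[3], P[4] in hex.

P[1]: D(K, 0xB) = 0x3; 0x3 ⊕ 0x5 = 0x6.
P[2]: D(K, 0xC) = 0x4; 0x4 ⊕ 0xB = 0xF.
P[3]: D(K, 0x9) = 0x1; 0x1 ⊕ 0xC = 0xD.
P[4]: D(K, 0xA) = 0x2; 0x2 ⊕ 0x9 = 0xB.

P[1] = 0x6, P[2] = 0xF, P[3] = 0xD, P[4] = 0xB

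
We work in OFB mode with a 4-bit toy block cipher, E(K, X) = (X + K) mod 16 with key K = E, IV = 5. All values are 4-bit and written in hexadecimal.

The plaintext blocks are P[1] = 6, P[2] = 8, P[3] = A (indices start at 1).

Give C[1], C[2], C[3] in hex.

C[1] = 5, C[2] = 9, C[3] = 5

OFB encryption: S_i = E(K, S_{i−1}) with S_{0} = IV; C_i = P_i ⊕ S_i.
C[1]: S = E(K, 5) = 3; 6 ⊕ 3 = 5.
C[2]: S = E(K, 3) = 1; 8 ⊕ 1 = 9.
C[3]: S = E(K, 1) = F; A ⊕ F = 5.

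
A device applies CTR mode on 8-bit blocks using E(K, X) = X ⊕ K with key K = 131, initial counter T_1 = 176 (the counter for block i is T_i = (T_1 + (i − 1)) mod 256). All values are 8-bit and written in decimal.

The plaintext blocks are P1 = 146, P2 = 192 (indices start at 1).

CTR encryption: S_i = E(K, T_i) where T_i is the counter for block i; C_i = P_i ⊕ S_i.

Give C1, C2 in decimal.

C1: T = 176, S = E(K, T) = 51; 146 ⊕ 51 = 161.
C2: T = 177, S = E(K, T) = 50; 192 ⊕ 50 = 242.

C1 = 161, C2 = 242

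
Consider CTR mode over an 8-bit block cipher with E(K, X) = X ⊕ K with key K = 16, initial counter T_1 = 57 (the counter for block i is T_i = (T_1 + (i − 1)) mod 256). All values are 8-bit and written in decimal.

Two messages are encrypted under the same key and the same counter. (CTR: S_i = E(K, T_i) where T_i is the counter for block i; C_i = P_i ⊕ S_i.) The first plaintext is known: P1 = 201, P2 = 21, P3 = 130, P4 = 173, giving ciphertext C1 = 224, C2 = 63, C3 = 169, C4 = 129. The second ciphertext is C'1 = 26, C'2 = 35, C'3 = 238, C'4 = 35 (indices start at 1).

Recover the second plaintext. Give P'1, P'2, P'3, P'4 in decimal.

P'1 = 51, P'2 = 9, P'3 = 197, P'4 = 15

In CTR with a reused counter, both messages share the same keystream S_i, so C_i ⊕ C'_i = P_i ⊕ P'_i and thus P'_i = P_i ⊕ C_i ⊕ C'_i.
P'1: 201 ⊕ 224 ⊕ 26 = 51.
P'2: 21 ⊕ 63 ⊕ 35 = 9.
P'3: 130 ⊕ 169 ⊕ 238 = 197.
P'4: 173 ⊕ 129 ⊕ 35 = 15.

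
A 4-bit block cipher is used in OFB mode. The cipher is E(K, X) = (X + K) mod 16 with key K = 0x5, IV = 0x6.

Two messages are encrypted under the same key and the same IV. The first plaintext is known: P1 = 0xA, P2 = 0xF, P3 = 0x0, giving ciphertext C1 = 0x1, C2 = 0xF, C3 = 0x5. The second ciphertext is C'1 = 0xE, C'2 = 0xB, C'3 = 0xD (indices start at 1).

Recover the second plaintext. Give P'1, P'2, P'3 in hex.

P'1 = 0x5, P'2 = 0xB, P'3 = 0x8

In OFB with a reused IV, both messages share the same keystream S_i, so C_i ⊕ C'_i = P_i ⊕ P'_i and thus P'_i = P_i ⊕ C_i ⊕ C'_i.
P'1: 0xA ⊕ 0x1 ⊕ 0xE = 0x5.
P'2: 0xF ⊕ 0xF ⊕ 0xB = 0xB.
P'3: 0x0 ⊕ 0x5 ⊕ 0xD = 0x8.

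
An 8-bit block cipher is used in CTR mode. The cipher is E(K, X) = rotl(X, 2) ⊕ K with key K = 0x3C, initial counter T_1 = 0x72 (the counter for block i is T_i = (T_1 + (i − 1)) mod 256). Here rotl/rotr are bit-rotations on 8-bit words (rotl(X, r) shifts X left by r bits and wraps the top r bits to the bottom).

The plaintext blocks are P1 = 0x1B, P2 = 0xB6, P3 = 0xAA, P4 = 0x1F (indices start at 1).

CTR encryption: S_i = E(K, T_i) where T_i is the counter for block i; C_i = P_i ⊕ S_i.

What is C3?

C1: T = 0x72, S = E(K, T) = 0xF5; 0x1B ⊕ 0xF5 = 0xEE.
C2: T = 0x73, S = E(K, T) = 0xF1; 0xB6 ⊕ 0xF1 = 0x47.
C3: T = 0x74, S = E(K, T) = 0xED; 0xAA ⊕ 0xED = 0x47.

C3 = 0x47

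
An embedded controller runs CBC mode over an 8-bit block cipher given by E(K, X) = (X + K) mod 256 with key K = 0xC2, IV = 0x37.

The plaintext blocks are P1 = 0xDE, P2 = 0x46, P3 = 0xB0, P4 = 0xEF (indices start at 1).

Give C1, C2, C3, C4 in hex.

C1 = 0xAB, C2 = 0xAF, C3 = 0xE1, C4 = 0xD0

CBC encryption: C_i = E(K, P_i ⊕ C_{i−1}), with C_{0} = IV.
C1: P1 ⊕ 0x37 = 0xE9; E(K, 0xE9) = 0xAB.
C2: P2 ⊕ 0xAB = 0xED; E(K, 0xED) = 0xAF.
C3: P3 ⊕ 0xAF = 0x1F; E(K, 0x1F) = 0xE1.
C4: P4 ⊕ 0xE1 = 0x0E; E(K, 0x0E) = 0xD0.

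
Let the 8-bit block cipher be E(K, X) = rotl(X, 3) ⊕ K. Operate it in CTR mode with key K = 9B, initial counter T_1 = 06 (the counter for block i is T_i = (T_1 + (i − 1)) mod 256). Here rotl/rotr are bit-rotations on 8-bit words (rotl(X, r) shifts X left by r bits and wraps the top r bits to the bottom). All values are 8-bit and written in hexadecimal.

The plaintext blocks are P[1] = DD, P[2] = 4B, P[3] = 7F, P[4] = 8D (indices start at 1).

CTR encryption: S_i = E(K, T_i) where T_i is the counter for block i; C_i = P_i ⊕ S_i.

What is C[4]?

C[4] = 5E

C[1]: T = 06, S = E(K, T) = AB; DD ⊕ AB = 76.
C[2]: T = 07, S = E(K, T) = A3; 4B ⊕ A3 = E8.
C[3]: T = 08, S = E(K, T) = DB; 7F ⊕ DB = A4.
C[4]: T = 09, S = E(K, T) = D3; 8D ⊕ D3 = 5E.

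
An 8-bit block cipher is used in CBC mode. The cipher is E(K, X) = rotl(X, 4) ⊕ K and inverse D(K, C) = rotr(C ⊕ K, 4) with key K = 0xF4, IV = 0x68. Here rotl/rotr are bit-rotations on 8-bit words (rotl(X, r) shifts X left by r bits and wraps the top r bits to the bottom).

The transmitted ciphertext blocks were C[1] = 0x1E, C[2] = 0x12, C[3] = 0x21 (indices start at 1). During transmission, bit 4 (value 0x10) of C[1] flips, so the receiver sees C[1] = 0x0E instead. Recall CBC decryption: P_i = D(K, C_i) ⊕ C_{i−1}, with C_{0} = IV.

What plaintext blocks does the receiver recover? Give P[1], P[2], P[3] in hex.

P[1] = 0xC7, P[2] = 0x60, P[3] = 0x4F

Only C[1] changed, to 0x0E. In CBC, a change in C_i garbles P_i and flips the same bit in P_{i+1}. Decrypting the received ciphertext:
P[1]: D(K, 0x0E) = 0xAF; 0xAF ⊕ 0x68 = 0xC7.
P[2]: D(K, 0x12) = 0x6E; 0x6E ⊕ 0x0E = 0x60.
P[3]: D(K, 0x21) = 0x5D; 0x5D ⊕ 0x12 = 0x4F.
Blocks that differ from the original plaintext: P[1], P[2].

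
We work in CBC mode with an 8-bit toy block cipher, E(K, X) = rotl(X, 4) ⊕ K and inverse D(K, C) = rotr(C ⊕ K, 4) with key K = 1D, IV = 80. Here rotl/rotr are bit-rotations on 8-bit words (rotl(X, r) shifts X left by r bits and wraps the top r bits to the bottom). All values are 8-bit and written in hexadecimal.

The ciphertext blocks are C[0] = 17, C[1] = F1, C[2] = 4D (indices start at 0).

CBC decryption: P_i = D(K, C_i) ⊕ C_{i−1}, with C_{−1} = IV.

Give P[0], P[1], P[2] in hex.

P[0] = 20, P[1] = D9, P[2] = F4

P[0]: D(K, 17) = A0; A0 ⊕ 80 = 20.
P[1]: D(K, F1) = CE; CE ⊕ 17 = D9.
P[2]: D(K, 4D) = 05; 05 ⊕ F1 = F4.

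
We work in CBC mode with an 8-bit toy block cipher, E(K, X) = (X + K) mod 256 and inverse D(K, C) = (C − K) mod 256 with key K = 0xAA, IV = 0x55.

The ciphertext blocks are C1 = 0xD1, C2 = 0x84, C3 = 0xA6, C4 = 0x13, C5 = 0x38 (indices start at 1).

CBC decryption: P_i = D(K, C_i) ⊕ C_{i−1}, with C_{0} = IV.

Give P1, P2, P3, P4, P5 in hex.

P1: D(K, 0xD1) = 0x27; 0x27 ⊕ 0x55 = 0x72.
P2: D(K, 0x84) = 0xDA; 0xDA ⊕ 0xD1 = 0x0B.
P3: D(K, 0xA6) = 0xFC; 0xFC ⊕ 0x84 = 0x78.
P4: D(K, 0x13) = 0x69; 0x69 ⊕ 0xA6 = 0xCF.
P5: D(K, 0x38) = 0x8E; 0x8E ⊕ 0x13 = 0x9D.

P1 = 0x72, P2 = 0x0B, P3 = 0x78, P4 = 0xCF, P5 = 0x9D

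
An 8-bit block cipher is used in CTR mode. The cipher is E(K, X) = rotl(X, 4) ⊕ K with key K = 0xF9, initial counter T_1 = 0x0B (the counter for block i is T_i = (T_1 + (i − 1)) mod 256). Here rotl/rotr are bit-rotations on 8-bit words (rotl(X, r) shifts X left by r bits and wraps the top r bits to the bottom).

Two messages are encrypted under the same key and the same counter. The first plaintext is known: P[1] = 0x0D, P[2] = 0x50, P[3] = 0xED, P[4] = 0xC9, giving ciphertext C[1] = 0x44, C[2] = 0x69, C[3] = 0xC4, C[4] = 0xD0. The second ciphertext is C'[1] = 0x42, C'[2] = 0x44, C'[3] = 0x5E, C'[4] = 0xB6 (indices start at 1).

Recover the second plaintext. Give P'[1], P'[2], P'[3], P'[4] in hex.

P'[1] = 0x0B, P'[2] = 0x7D, P'[3] = 0x77, P'[4] = 0xAF

In CTR with a reused counter, both messages share the same keystream S_i, so C_i ⊕ C'_i = P_i ⊕ P'_i and thus P'_i = P_i ⊕ C_i ⊕ C'_i.
P'[1]: 0x0D ⊕ 0x44 ⊕ 0x42 = 0x0B.
P'[2]: 0x50 ⊕ 0x69 ⊕ 0x44 = 0x7D.
P'[3]: 0xED ⊕ 0xC4 ⊕ 0x5E = 0x77.
P'[4]: 0xC9 ⊕ 0xD0 ⊕ 0xB6 = 0xAF.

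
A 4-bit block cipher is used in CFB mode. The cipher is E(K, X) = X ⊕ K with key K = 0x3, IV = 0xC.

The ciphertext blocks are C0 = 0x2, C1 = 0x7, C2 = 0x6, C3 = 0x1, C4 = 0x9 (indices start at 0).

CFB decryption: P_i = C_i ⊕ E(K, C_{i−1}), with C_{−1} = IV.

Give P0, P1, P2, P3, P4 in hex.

P0 = 0xD, P1 = 0x6, P2 = 0x2, P3 = 0x4, P4 = 0xB

P0: E(K, 0xC) = 0xF; 0x2 ⊕ 0xF = 0xD.
P1: E(K, 0x2) = 0x1; 0x7 ⊕ 0x1 = 0x6.
P2: E(K, 0x7) = 0x4; 0x6 ⊕ 0x4 = 0x2.
P3: E(K, 0x6) = 0x5; 0x1 ⊕ 0x5 = 0x4.
P4: E(K, 0x1) = 0x2; 0x9 ⊕ 0x2 = 0xB.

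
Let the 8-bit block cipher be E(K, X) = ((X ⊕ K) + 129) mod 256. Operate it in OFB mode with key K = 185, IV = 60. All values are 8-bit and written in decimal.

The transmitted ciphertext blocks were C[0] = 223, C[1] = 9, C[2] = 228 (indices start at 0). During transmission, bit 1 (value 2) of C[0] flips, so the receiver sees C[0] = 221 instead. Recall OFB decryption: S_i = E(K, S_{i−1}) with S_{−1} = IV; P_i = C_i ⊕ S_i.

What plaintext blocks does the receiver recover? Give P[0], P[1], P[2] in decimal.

P[0] = 219, P[1] = 73, P[2] = 158

Only C[0] changed, to 221. In OFB, a change in C_i flips the same bit in P_i only; the keystream is unaffected. Decrypting the received ciphertext:
P[0]: S = E(K, 60) = 6; 221 ⊕ 6 = 219.
P[1]: S = E(K, 6) = 64; 9 ⊕ 64 = 73.
P[2]: S = E(K, 64) = 122; 228 ⊕ 122 = 158.
Blocks that differ from the original plaintext: P[0].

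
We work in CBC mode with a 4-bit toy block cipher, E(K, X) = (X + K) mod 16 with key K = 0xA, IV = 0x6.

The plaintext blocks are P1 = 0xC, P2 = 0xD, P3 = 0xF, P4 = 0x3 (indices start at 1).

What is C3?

CBC encryption: C_i = E(K, P_i ⊕ C_{i−1}), with C_{0} = IV.
C1: P1 ⊕ 0x6 = 0xA; E(K, 0xA) = 0x4.
C2: P2 ⊕ 0x4 = 0x9; E(K, 0x9) = 0x3.
C3: P3 ⊕ 0x3 = 0xC; E(K, 0xC) = 0x6.

C3 = 0x6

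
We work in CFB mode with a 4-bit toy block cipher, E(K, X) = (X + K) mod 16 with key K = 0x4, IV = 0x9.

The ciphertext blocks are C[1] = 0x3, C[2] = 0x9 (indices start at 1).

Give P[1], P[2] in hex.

P[1] = 0xE, P[2] = 0xE

CFB decryption: P_i = C_i ⊕ E(K, C_{i−1}), with C_{0} = IV.
P[1]: E(K, 0x9) = 0xD; 0x3 ⊕ 0xD = 0xE.
P[2]: E(K, 0x3) = 0x7; 0x9 ⊕ 0x7 = 0xE.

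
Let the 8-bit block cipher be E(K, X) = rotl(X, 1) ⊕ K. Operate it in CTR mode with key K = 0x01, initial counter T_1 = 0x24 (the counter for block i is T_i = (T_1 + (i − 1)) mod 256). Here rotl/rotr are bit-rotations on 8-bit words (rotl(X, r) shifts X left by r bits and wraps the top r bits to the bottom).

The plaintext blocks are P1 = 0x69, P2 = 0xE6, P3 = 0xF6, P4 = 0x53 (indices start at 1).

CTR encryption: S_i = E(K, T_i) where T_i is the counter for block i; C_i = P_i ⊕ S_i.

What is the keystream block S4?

0x4F

C1: T = 0x24, S = E(K, T) = 0x49; 0x69 ⊕ 0x49 = 0x20.
C2: T = 0x25, S = E(K, T) = 0x4B; 0xE6 ⊕ 0x4B = 0xAD.
C3: T = 0x26, S = E(K, T) = 0x4D; 0xF6 ⊕ 0x4D = 0xBB.
C4: T = 0x27, S = E(K, T) = 0x4F; 0x53 ⊕ 0x4F = 0x1C.
So S4 = 0x4F.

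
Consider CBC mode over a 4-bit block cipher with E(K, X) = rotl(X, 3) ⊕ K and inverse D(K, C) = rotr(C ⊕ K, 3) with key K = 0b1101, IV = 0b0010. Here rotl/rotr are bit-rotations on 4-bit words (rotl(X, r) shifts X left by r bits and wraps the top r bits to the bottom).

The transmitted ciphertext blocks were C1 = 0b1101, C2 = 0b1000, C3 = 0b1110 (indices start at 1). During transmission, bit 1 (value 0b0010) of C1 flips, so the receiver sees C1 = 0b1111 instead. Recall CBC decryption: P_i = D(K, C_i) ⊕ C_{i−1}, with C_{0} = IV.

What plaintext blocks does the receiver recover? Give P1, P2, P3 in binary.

P1 = 0b0110, P2 = 0b0101, P3 = 0b1110

Only C1 changed, to 0b1111. In CBC, a change in C_i garbles P_i and flips the same bit in P_{i+1}. Decrypting the received ciphertext:
P1: D(K, 0b1111) = 0b0100; 0b0100 ⊕ 0b0010 = 0b0110.
P2: D(K, 0b1000) = 0b1010; 0b1010 ⊕ 0b1111 = 0b0101.
P3: D(K, 0b1110) = 0b0110; 0b0110 ⊕ 0b1000 = 0b1110.
Blocks that differ from the original plaintext: P1, P2.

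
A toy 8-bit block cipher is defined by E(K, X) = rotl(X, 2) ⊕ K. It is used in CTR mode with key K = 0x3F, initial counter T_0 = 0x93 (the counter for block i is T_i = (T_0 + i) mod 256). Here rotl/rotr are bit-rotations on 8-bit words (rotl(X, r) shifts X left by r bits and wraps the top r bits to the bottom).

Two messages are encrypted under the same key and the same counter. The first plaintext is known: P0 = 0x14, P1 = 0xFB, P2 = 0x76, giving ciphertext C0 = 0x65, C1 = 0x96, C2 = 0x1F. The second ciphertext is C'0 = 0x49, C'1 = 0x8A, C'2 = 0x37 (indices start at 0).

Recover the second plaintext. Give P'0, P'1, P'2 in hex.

P'0 = 0x38, P'1 = 0xE7, P'2 = 0x5E

In CTR with a reused counter, both messages share the same keystream S_i, so C_i ⊕ C'_i = P_i ⊕ P'_i and thus P'_i = P_i ⊕ C_i ⊕ C'_i.
P'0: 0x14 ⊕ 0x65 ⊕ 0x49 = 0x38.
P'1: 0xFB ⊕ 0x96 ⊕ 0x8A = 0xE7.
P'2: 0x76 ⊕ 0x1F ⊕ 0x37 = 0x5E.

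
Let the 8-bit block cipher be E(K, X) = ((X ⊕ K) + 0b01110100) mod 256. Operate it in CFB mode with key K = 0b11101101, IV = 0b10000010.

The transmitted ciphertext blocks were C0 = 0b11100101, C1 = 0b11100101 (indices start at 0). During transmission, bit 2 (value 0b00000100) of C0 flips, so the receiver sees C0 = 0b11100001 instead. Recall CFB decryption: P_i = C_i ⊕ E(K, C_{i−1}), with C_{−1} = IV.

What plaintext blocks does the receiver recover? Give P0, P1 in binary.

P0 = 0b00000010, P1 = 0b01100101

Only C0 changed, to 0b11100001. In CFB, a change in C_i flips the same bit in P_i and garbles P_{i+1}. Decrypting the received ciphertext:
P0: E(K, 0b10000010) = 0b11100011; 0b11100001 ⊕ 0b11100011 = 0b00000010.
P1: E(K, 0b11100001) = 0b10000000; 0b11100101 ⊕ 0b10000000 = 0b01100101.
Blocks that differ from the original plaintext: P0, P1.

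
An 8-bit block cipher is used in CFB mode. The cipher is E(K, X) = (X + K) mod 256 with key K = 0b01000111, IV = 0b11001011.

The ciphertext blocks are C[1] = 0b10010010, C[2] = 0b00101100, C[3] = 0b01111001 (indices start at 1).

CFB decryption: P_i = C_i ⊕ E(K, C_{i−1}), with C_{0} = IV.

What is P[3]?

P[3]: E(K, 0b00101100) = 0b01110011; 0b01111001 ⊕ 0b01110011 = 0b00001010.

P[3] = 0b00001010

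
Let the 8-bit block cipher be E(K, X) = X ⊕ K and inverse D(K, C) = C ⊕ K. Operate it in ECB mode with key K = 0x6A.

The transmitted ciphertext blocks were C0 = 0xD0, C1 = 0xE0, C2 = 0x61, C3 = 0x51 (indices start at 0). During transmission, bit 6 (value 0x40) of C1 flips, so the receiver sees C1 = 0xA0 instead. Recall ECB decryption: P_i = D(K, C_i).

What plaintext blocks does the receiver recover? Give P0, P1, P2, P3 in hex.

P0 = 0xBA, P1 = 0xCA, P2 = 0x0B, P3 = 0x3B

Only C1 changed, to 0xA0. In ECB, a change in C_i affects only P_i. Decrypting the received ciphertext:
P0: D(K, 0xD0) = 0xBA.
P1: D(K, 0xA0) = 0xCA.
P2: D(K, 0x61) = 0x0B.
P3: D(K, 0x51) = 0x3B.
Blocks that differ from the original plaintext: P1.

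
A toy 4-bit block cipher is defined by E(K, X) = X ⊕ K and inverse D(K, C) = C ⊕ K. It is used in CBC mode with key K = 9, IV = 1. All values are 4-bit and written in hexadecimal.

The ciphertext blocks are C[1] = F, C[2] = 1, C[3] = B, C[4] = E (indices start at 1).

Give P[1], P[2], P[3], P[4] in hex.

CBC decryption: P_i = D(K, C_i) ⊕ C_{i−1}, with C_{0} = IV.
P[1]: D(K, F) = 6; 6 ⊕ 1 = 7.
P[2]: D(K, 1) = 8; 8 ⊕ F = 7.
P[3]: D(K, B) = 2; 2 ⊕ 1 = 3.
P[4]: D(K, E) = 7; 7 ⊕ B = C.

P[1] = 7, P[2] = 7, P[3] = 3, P[4] = C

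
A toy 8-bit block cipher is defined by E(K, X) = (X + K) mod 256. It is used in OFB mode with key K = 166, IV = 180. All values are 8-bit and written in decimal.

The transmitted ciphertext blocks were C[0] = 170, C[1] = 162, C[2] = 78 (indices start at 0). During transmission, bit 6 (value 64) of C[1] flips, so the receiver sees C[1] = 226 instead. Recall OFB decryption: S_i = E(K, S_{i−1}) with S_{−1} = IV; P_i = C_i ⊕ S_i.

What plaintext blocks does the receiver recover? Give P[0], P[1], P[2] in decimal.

P[0] = 240, P[1] = 226, P[2] = 232

Only C[1] changed, to 226. In OFB, a change in C_i flips the same bit in P_i only; the keystream is unaffected. Decrypting the received ciphertext:
P[0]: S = E(K, 180) = 90; 170 ⊕ 90 = 240.
P[1]: S = E(K, 90) = 0; 226 ⊕ 0 = 226.
P[2]: S = E(K, 0) = 166; 78 ⊕ 166 = 232.
Blocks that differ from the original plaintext: P[1].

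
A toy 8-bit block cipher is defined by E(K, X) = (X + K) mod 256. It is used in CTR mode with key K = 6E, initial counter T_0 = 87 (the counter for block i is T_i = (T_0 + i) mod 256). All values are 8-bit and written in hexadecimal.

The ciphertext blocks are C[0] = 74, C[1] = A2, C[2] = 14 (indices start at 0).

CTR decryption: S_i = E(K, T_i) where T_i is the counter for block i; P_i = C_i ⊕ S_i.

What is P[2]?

P[2]: T = 89, S = E(K, T) = F7; 14 ⊕ F7 = E3.

P[2] = E3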